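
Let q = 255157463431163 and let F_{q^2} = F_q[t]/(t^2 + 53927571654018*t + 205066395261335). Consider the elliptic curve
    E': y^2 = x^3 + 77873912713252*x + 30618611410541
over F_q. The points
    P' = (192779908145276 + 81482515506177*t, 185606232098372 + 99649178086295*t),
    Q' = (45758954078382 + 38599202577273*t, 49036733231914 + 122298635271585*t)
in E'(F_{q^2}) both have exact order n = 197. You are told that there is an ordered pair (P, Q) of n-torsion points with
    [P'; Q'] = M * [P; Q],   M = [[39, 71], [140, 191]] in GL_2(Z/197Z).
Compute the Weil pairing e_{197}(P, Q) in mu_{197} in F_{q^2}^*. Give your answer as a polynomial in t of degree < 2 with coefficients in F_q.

e_{197}(aP+bQ,cP+dQ) = e_{197}(P,Q)^(ad-bc); with (a,b,c,d)=(39,71,140,191) this gives the det-197 law.
Inverting 70 mod 197: 76. Thus e_{197}(P,Q) = e(P',Q')^{76}.
Build f_{197,P'} and f_{197,Q'} via the 8-bit ladder of 197=11000101_2; evaluate at shifted divisors; quotient in F_{255157463431163^2}.
Result: e(P',Q') = 14726987808882 + 228735712534967*t.
Thus e_{197}(P,Q) = 124705841229631 + 58794743847987*t.

124705841229631 + 58794743847987*t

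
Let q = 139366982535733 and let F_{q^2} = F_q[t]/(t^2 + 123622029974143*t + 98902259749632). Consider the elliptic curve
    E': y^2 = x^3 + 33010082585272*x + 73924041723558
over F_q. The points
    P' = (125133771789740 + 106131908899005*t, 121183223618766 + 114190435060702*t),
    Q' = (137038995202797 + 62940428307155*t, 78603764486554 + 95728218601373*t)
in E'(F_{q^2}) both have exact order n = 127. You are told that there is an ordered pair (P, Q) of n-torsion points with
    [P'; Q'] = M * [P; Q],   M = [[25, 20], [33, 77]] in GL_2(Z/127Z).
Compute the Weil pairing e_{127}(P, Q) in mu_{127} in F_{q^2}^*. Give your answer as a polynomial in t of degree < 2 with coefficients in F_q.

e_{127}(aP+bQ,cP+dQ) = e_{127}(P,Q)^(ad-bc); with (a,b,c,d)=(25,20,33,77) this gives the det-127 law.
25*77 - 20*33 = 1265; reduced mod 127: det = 122, inverse 76.
Build f_{127,P'} and f_{127,Q'} via the 7-bit ladder of 127=1111111_2; evaluate at shifted divisors; quotient in F_{139366982535733^2}.
Miller gives e_{127}(P',Q') = 108619394052266 + 127613529862463*t in F_{139366982535733^2}.
Raise to 76: e(P,Q) = 137700195795586 + 80237878771553*t in mu_{127}.

137700195795586 + 80237878771553*t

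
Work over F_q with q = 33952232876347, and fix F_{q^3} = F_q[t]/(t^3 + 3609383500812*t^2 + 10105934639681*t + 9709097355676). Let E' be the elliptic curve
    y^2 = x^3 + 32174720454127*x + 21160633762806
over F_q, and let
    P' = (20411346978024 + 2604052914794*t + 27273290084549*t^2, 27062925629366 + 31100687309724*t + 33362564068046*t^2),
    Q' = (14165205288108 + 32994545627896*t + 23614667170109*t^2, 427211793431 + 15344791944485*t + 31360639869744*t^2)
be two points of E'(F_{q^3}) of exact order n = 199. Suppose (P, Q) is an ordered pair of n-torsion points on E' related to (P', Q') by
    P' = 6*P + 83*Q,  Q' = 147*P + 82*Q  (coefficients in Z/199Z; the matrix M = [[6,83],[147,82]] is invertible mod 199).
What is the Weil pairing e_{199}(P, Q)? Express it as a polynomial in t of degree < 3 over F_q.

Under M = [[6,83],[147,82]] in GL_2(Z/199), e_{199}(P',Q') = e_{199}(P,Q)^(6*82-83*147 mod 199).
det M = 6*82 - 83*147 = -11709 = 32 (mod 199); 32^{-1} = 56 (mod 199).
Build f_{199,P'} and f_{199,Q'} via the 8-bit ladder of 199=11000111_2; evaluate at shifted divisors; quotient in F_{33952232876347^3}.
Miller gives e_{199}(P',Q') = 2701968484934 + 24390708319228*t + 4396426045092*t^2 in F_{33952232876347^3}.
(2701968484934 + 24390708319228*t + 4396426045092*t^2)^{56} mod (33952232876347,f) = 12155864001309 + 6142588233456*t + 24261815740922*t^2.

12155864001309 + 6142588233456*t + 24261815740922*t^2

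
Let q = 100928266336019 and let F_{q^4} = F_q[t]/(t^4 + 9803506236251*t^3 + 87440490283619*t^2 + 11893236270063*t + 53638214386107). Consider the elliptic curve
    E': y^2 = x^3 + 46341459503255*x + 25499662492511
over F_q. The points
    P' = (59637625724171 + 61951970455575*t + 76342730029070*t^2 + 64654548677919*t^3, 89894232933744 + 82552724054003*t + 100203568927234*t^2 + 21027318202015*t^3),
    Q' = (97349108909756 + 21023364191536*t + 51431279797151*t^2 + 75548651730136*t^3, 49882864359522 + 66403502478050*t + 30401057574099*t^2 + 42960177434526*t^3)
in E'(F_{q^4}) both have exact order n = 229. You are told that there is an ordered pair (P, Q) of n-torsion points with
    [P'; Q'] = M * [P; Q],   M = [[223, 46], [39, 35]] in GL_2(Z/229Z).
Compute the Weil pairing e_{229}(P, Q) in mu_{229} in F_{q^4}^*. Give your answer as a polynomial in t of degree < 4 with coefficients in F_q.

67973420084981 + 83005794964148*t + 3378619635707*t^2 + 77691202388108*t^3

Under M = [[223,46],[39,35]] in GL_2(Z/229), e_{229}(P',Q') = e_{229}(P,Q)^(223*35-46*39 mod 229).
So e_{229}(P,Q) = e_{229}(P',Q')^{225}, since 57*225 = 1 mod 229.
n = 229 = (11100101)_2 (8 bits, wt 5); accumulate f_{229,P'}(Q'+S)/f_{229,P'}(S) along the 7-step ladder.
e_{229}(P',Q') = 78579604663695 + 90896061251221*t + 37712873288431*t^2 + 60060551124149*t^3.
(78579604663695 + 90896061251221*t + 37712873288431*t^2 + 60060551124149*t^3)^{225} mod (100928266336019,f) = 67973420084981 + 83005794964148*t + 3378619635707*t^2 + 77691202388108*t^3.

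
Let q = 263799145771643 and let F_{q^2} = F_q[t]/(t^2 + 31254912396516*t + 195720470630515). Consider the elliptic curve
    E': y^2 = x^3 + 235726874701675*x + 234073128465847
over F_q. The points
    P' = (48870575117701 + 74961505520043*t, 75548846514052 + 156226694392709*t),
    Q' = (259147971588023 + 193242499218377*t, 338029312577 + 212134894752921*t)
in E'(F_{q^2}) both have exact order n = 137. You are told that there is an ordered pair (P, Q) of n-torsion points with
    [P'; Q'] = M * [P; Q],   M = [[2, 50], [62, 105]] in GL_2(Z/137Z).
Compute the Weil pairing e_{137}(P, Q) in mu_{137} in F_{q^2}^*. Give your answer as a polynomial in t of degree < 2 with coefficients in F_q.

234604373398276 + 216428833008914*t

e_{137} is bilinear + alternating on E[137], so e_{137}(2*P + 50*Q, 62*P + 105*Q) = e_{137}(P,Q)^(2*105-50*62).
2*105 - 50*62 = -2890; reduced mod 137: det = 124, inverse 21.
Double-and-add over 10001001: 8-1 doublings, 3-1 additions; each step l_{T,T}/v_{2T} or l_{T,P'}/v at Q'+S for random S.
Miller gives e_{137}(P',Q') = 199275940452563 + 415242212466*t in F_{263799145771643^2}.
Raise to 21: e(P,Q) = 234604373398276 + 216428833008914*t in mu_{137}.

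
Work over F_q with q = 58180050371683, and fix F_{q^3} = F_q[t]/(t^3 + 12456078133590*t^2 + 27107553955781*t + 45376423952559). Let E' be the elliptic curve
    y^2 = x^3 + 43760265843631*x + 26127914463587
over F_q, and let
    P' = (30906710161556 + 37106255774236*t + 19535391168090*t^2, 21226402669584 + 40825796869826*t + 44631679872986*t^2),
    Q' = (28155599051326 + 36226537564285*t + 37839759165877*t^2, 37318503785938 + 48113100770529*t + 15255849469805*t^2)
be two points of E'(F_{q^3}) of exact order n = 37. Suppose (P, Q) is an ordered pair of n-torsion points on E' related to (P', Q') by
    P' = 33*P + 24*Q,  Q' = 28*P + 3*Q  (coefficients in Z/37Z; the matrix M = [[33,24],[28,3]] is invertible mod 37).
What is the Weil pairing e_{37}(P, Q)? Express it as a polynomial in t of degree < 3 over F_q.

10349263060869 + 40987034016906*t + 42938607705365*t^2

Alternating bilinearity on E[37] (values in mu_{37} in F_{58180050371683^3}) gives e(P',Q') = e(P,Q)^det(M).
det(M) mod 37 = 19; its inverse in (Z/37)^* is 2 (check: 19*2 mod 37 = 1).
6-bit Miller (100101) on E'/F_{58180050371683} with a'=43760265843631, b'=26127914463587: accumulate tangent/chord ratios at Q'+S and P'+S'.
f_P(D_Q)/f_Q(D_P) = 15456930870120 + 47748487919114*t + 15695147713186*t^2.
(15456930870120 + 47748487919114*t + 15695147713186*t^2)^{2} mod (58180050371683,f) = 10349263060869 + 40987034016906*t + 42938607705365*t^2.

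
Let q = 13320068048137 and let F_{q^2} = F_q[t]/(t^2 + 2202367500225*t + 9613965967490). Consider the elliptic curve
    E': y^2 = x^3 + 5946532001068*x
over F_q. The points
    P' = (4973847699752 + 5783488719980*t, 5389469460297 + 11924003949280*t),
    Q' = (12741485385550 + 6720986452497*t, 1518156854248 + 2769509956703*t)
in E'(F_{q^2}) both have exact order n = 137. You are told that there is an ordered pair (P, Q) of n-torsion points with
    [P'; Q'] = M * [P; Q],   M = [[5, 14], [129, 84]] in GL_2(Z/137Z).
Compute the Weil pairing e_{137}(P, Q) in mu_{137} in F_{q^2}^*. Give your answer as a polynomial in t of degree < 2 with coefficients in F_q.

5545071589625 + 13145552173248*t

Since e_{137}(P,P)=e_{137}(Q,Q)=1 and e_{137}(Q,P)=e_{137}(P,Q)^{-1}, expanding e_{137}(5*P + 14*Q,129*P + 84*Q) leaves e(P,Q)^det(M).
So e_{137}(P,Q) = e_{137}(P',Q')^{77}, since 121*77 = 1 mod 137.
n = 137 = (10001001)_2 (8 bits, wt 3); accumulate f_{137,P'}(Q'+S)/f_{137,P'}(S) along the 7-step ladder.
f_P(D_Q)/f_Q(D_P) = 1001647244064 + 6166003829532*t.
Raise to 77: e(P,Q) = 5545071589625 + 13145552173248*t in mu_{137}.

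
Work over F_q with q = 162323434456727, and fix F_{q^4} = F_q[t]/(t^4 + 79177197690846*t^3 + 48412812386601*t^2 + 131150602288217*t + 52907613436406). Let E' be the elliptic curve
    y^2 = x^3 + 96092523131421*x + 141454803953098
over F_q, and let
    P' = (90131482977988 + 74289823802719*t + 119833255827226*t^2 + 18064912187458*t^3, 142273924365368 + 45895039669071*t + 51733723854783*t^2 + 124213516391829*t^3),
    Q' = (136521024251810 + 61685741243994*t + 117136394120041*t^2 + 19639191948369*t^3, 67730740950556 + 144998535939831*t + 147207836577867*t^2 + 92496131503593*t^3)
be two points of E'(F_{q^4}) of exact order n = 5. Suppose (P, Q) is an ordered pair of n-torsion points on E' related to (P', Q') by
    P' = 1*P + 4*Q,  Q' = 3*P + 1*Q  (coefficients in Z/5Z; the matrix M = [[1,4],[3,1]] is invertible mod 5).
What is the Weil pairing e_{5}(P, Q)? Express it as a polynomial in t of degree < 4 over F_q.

50909286333958 + 89301052142966*t + 305356326588*t^2 + 85156659209716*t^3

The 5-Weil pairing on E[5] over F_{162323434456727} is alternating-bilinear: e_{5}(P',Q') = e_{5}(P,Q)^det(M).
Hence e(P,Q) = e(P',Q')^{4} where 4 = 4^{-1} mod 5.
n = 5 = (101)_2 (3 bits, wt 2); accumulate f_{5,P'}(Q'+S)/f_{5,P'}(S) along the 2-step ladder.
e_{5}(P',Q') = 67646373086468 + 1914881742282*t + 3287021193335*t^2 + 152287140263788*t^3.
(67646373086468 + 1914881742282*t + 3287021193335*t^2 + 152287140263788*t^3)^{4} mod (162323434456727,f) = 50909286333958 + 89301052142966*t + 305356326588*t^2 + 85156659209716*t^3.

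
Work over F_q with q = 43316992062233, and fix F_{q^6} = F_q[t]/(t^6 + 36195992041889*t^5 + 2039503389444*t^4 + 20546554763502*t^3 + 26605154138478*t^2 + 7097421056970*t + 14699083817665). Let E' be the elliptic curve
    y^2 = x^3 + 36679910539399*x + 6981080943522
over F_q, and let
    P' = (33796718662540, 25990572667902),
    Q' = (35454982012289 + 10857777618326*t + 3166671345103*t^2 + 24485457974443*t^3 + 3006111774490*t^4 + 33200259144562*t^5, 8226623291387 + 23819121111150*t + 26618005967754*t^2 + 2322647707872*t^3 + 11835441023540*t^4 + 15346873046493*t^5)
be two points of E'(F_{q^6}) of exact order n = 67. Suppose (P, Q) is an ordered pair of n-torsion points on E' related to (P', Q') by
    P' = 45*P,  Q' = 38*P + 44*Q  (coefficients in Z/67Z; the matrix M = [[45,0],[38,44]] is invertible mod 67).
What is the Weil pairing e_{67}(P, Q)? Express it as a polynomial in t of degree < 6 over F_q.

Since e_{67}(P,P)=e_{67}(Q,Q)=1 and e_{67}(Q,P)=e_{67}(P,Q)^{-1}, expanding e_{67}(45*P,38*P + 44*Q) leaves e(P,Q)^det(M).
det M = 45*44 - 0*38 = 1980 = 37 (mod 67); 37^{-1} = 29 (mod 67).
Run Miller on y^2=x^3+36679910539399*x+6981080943522 over F_{43316992062233}: ladder 1000011 (7 bits); e = f_P(D_Q)/f_Q(D_P).
Miller gives e_{67}(P',Q') = 17085719154198 + 2922581464038*t + 40310727166396*t^2 + 4007628862436*t^3 + 34599529199414*t^4 + 29076421842495*t^5 in F_{43316992062233^6}.
Finally e_{67}(P,Q) = 28169591857295 + 17592272514314*t + 9612267631547*t^2 + 10581431536958*t^3 + 4662309557587*t^4 + 37430473216221*t^5.

28169591857295 + 17592272514314*t + 9612267631547*t^2 + 10581431536958*t^3 + 4662309557587*t^4 + 37430473216221*t^5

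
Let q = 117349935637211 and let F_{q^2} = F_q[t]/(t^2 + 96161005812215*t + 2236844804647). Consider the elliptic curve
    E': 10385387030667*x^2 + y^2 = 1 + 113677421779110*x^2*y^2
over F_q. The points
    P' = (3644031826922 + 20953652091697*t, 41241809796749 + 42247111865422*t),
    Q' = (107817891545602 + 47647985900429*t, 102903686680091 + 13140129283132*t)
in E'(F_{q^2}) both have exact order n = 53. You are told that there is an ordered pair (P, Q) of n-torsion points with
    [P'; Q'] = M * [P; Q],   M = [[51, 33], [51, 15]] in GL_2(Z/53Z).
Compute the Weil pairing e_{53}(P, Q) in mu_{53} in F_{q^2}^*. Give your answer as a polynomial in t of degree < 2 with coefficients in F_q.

12402027689603 + 83590746304238*t

Alternating bilinearity on E[53] (values in mu_{53} in F_{117349935637211^2}) gives e(P',Q') = e(P,Q)^det(M).
det(M) mod 53 = 36; its inverse in (Z/53)^* is 28 (check: 36*28 mod 53 = 1).
Edwards a_E,d_E -> Montgomery A=18935701982640,B=84394261068321 -> Weierstrass 54712903321560,33508680167173 via alpha=79352102620235,beta=3514475222192.
6-bit Miller (110101) on E'/F_{117349935637211} with a'=54712903321560, b'=33508680167173: accumulate tangent/chord ratios at Q'+S and P'+S'.
Miller gives e_{53}(P',Q') = 66844368813386 + 95970594223034*t in F_{117349935637211^2}.
Hence e(P,Q) = 12402027689603 + 83590746304238*t in F_{117349935637211^2}^*.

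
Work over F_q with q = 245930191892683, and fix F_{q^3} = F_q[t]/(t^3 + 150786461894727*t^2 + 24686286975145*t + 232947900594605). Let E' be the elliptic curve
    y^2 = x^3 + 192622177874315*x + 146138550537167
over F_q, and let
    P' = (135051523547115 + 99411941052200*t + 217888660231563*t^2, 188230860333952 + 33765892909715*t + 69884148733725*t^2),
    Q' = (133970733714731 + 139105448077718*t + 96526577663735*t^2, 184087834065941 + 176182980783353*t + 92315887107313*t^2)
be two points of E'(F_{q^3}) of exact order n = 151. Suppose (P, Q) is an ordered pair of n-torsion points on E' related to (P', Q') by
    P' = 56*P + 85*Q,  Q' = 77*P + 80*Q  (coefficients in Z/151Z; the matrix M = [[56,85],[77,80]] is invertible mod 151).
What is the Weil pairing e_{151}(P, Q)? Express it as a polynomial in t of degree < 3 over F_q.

Alternating bilinearity on E[151] (values in mu_{151} in F_{245930191892683^3}) gives e(P',Q') = e(P,Q)^det(M).
So e_{151}(P,Q) = e_{151}(P',Q')^{37}, since 49*37 = 1 mod 151.
n = 151 = (10010111)_2 (8 bits, wt 5); accumulate f_{151,P'}(Q'+S)/f_{151,P'}(S) along the 7-step ladder.
Miller gives e_{151}(P',Q') = 179982494944313 + 135725712600996*t + 165021500239215*t^2 in F_{245930191892683^3}.
Raise to 37: e(P,Q) = 72908719468602 + 211659115799417*t + 240639960052235*t^2 in mu_{151}.

72908719468602 + 211659115799417*t + 240639960052235*t^2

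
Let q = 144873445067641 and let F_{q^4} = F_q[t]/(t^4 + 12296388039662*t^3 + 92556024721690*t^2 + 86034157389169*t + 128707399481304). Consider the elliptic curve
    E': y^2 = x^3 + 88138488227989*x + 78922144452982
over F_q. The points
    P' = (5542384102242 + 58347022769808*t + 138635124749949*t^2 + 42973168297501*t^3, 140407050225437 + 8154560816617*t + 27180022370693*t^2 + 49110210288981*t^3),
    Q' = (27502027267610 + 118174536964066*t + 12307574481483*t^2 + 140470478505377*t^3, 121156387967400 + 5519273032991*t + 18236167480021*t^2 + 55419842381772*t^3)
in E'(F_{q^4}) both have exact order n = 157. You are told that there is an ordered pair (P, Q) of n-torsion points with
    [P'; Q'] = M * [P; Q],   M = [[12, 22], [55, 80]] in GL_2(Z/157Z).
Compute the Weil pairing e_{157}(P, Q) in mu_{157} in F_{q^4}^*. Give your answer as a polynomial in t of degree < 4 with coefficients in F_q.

84220243124216 + 38373255403086*t + 106959192816257*t^2 + 95825722601132*t^3

e_{157} is bilinear + alternating on E[157], so e_{157}(12*P + 22*Q, 55*P + 80*Q) = e_{157}(P,Q)^(12*80-22*55).
12*80 - 22*55 = -250; reduced mod 157: det = 64, inverse 27.
Double-and-add over 10011101: 8-1 doublings, 5-1 additions; each step l_{T,T}/v_{2T} or l_{T,P'}/v at Q'+S for random S.
Result: e(P',Q') = 54714462719659 + 22233146928070*t + 24036842816189*t^2 + 8559936683252*t^3.
e_{157}(P,Q) = (54714462719659 + 22233146928070*t + 24036842816189*t^2 + 8559936683252*t^3)^{27} = 84220243124216 + 38373255403086*t + 106959192816257*t^2 + 95825722601132*t^3.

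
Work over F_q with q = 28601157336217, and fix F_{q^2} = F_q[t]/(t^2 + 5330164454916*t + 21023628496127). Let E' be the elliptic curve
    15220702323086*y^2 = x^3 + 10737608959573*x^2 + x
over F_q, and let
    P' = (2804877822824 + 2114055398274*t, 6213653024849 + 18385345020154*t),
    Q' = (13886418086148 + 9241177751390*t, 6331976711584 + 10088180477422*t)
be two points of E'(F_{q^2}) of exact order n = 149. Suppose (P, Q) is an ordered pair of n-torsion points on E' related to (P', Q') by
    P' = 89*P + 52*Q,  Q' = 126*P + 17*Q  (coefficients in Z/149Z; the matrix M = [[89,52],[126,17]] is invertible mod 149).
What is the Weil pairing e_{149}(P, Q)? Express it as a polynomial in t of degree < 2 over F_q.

26711551267263 + 16446518669149*t

Alternating bilinearity on E[149] (values in mu_{149} in F_{28601157336217^2}) gives e(P',Q') = e(P,Q)^det(M).
Inverting 27 mod 149: 138. Thus e_{149}(P,Q) = e(P',Q')^{138}.
(x,y)|->(1302751332598x+9099365596921,1302751332598y) sends E' to y^2=x^3+14618764182635*x+17858784853498.
Double-and-add over 10010101: 8-1 doublings, 4-1 additions; each step l_{T,T}/v_{2T} or l_{T,P'}/v at Q'+S for random S.
Result: e(P',Q') = 18437713491648 + 12979727382061*t.
e_{149}(P,Q) = (18437713491648 + 12979727382061*t)^{138} = 26711551267263 + 16446518669149*t.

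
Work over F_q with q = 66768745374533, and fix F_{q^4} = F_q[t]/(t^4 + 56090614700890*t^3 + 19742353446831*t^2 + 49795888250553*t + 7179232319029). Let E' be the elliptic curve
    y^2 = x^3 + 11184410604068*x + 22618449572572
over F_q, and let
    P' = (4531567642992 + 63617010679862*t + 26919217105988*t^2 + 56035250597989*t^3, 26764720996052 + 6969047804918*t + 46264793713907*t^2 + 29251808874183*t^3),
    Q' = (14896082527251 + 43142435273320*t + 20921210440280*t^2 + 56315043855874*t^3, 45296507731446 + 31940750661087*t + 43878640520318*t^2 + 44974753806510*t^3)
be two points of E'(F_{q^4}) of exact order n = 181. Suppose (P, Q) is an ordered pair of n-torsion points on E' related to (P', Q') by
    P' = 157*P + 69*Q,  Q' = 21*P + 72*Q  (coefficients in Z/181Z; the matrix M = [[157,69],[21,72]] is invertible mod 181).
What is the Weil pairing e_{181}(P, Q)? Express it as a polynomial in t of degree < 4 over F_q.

64246117738947 + 15636779945641*t + 903089975296*t^2 + 1837553793130*t^3

Under M = [[157,69],[21,72]] in GL_2(Z/181), e_{181}(P',Q') = e_{181}(P,Q)^(157*72-69*21 mod 181).
det(M) mod 181 = 81; its inverse in (Z/181)^* is 38 (check: 81*38 mod 181 = 1).
8-bit Miller (10110101) on E'/F_{66768745374533} with a'=11184410604068, b'=22618449572572: accumulate tangent/chord ratios at Q'+S and P'+S'.
Miller gives e_{181}(P',Q') = 10687937154964 + 4498914588815*t + 10726976744036*t^2 + 64144207851687*t^3 in F_{66768745374533^4}.
e_{181}(P,Q) = (10687937154964 + 4498914588815*t + 10726976744036*t^2 + 64144207851687*t^3)^{38} = 64246117738947 + 15636779945641*t + 903089975296*t^2 + 1837553793130*t^3.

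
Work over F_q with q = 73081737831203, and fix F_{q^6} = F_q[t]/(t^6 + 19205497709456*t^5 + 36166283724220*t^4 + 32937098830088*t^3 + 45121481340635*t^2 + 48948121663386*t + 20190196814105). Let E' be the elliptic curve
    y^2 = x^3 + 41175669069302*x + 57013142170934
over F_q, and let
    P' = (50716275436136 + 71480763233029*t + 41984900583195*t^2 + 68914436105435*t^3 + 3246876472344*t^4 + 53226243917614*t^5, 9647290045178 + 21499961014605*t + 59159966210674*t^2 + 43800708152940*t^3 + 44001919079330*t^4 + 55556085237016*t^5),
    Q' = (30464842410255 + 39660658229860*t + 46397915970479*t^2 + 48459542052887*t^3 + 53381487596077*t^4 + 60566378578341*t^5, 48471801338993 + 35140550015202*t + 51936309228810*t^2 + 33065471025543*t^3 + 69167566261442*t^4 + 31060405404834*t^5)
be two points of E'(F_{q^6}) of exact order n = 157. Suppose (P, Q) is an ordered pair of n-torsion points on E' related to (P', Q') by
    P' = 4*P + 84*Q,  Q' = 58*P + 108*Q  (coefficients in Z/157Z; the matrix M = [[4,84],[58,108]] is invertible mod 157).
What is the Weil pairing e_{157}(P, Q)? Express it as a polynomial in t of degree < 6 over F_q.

e_{157} is bilinear + alternating on E[157], so e_{157}(4*P + 84*Q, 58*P + 108*Q) = e_{157}(P,Q)^(4*108-84*58).
det(M) mod 157 = 113; its inverse in (Z/157)^* is 132 (check: 113*132 mod 157 = 1).
Build f_{157,P'} and f_{157,Q'} via the 8-bit ladder of 157=10011101_2; evaluate at shifted divisors; quotient in F_{73081737831203^6}.
f_P(D_Q)/f_Q(D_P) = 27254828411982 + 70658698254256*t + 449288507973*t^2 + 9466014939518*t^3 + 11699235760996*t^4 + 19087953206614*t^5.
e_{157}(P,Q) = (27254828411982 + 70658698254256*t + 449288507973*t^2 + 9466014939518*t^3 + 11699235760996*t^4 + 19087953206614*t^5)^{132} = 8011201436359 + 72468470778465*t + 26797330840427*t^2 + 29256455979065*t^3 + 54057364078740*t^4 + 68339694214394*t^5.

8011201436359 + 72468470778465*t + 26797330840427*t^2 + 29256455979065*t^3 + 54057364078740*t^4 + 68339694214394*t^5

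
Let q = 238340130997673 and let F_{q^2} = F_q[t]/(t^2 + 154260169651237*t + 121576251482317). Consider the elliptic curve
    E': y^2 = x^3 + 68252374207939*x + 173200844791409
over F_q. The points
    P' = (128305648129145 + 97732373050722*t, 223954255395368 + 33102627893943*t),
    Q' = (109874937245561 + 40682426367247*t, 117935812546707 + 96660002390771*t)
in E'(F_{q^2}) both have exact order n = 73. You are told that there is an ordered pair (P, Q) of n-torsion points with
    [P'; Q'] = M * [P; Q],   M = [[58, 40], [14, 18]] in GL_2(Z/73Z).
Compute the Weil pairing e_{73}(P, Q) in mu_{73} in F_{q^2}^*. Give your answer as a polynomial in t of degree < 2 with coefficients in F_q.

Since e_{73}(P,P)=e_{73}(Q,Q)=1 and e_{73}(Q,P)=e_{73}(P,Q)^{-1}, expanding e_{73}(58*P + 40*Q,14*P + 18*Q) leaves e(P,Q)^det(M).
Inverting 46 mod 73: 27. Thus e_{73}(P,Q) = e(P',Q')^{27}.
7-bit Miller (1001001) on E'/F_{238340130997673} with a'=68252374207939, b'=173200844791409: accumulate tangent/chord ratios at Q'+S and P'+S'.
So e_{73}(P',Q') = 154498547910035 + 69087196544416*t.
Hence e(P,Q) = 166442076080001 + 16219975013599*t in F_{238340130997673^2}^*.

166442076080001 + 16219975013599*t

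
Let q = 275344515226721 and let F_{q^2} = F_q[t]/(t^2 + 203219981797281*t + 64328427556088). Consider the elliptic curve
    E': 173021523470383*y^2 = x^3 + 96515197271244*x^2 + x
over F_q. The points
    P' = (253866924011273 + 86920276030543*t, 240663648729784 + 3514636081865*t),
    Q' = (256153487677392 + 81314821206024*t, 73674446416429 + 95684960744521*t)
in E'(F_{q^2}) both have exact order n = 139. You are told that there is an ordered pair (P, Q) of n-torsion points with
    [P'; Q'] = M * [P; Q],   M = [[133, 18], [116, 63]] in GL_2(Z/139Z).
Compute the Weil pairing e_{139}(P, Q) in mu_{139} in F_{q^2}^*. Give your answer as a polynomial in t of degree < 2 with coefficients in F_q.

209959510703536 + 121038282078448*t

Under M = [[133,18],[116,63]] in GL_2(Z/139), e_{139}(P',Q') = e_{139}(P,Q)^(133*63-18*116 mod 139).
det M = 133*63 - 18*116 = 6291 = 36 (mod 139); 36^{-1} = 112 (mod 139).
(x,y)|->(70773843383187x+920473496794,70773843383187y) sends E' to y^2=x^3+196202820901742*x+145240227783251.
Build f_{139,P'} and f_{139,Q'} via the 8-bit ladder of 139=10001011_2; evaluate at shifted divisors; quotient in F_{275344515226721^2}.
The quotient is 235425621588072 + 215527865044370*t.
Finally e_{139}(P,Q) = 209959510703536 + 121038282078448*t.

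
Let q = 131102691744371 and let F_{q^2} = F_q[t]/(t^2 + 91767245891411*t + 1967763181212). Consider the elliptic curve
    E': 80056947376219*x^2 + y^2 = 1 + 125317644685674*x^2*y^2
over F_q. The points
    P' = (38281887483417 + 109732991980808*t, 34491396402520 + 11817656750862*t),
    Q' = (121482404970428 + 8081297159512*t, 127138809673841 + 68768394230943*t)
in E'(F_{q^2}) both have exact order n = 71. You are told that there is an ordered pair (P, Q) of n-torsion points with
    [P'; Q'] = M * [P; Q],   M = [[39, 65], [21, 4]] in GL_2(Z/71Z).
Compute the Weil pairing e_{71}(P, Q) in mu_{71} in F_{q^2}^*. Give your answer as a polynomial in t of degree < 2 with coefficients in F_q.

The 71-Weil pairing on E[71] over F_{131102691744371} is alternating-bilinear: e_{71}(P',Q') = e_{71}(P,Q)^det(M).
39*4 - 65*21 = -1209; reduced mod 71: det = 69, inverse 35.
Edwards->Montgomery: u=(1+y)/(1-y), v=u/x -> 38362927165586v^2=u^3+17613217456220u^2+u; then x_W=21460498608729u+56079547301044: y^2=x^3+106211030893515*x+17840436216026.
7-bit Miller (1000111) on E'/F_{131102691744371} with a'=106211030893515, b'=17840436216026: accumulate tangent/chord ratios at Q'+S and P'+S'.
f_P(D_Q)/f_Q(D_P) = 56588906252264 + 96192598496013*t.
e_{71}(P,Q) = (56588906252264 + 96192598496013*t)^{35} = 44665181694022 + 69322458780477*t.

44665181694022 + 69322458780477*t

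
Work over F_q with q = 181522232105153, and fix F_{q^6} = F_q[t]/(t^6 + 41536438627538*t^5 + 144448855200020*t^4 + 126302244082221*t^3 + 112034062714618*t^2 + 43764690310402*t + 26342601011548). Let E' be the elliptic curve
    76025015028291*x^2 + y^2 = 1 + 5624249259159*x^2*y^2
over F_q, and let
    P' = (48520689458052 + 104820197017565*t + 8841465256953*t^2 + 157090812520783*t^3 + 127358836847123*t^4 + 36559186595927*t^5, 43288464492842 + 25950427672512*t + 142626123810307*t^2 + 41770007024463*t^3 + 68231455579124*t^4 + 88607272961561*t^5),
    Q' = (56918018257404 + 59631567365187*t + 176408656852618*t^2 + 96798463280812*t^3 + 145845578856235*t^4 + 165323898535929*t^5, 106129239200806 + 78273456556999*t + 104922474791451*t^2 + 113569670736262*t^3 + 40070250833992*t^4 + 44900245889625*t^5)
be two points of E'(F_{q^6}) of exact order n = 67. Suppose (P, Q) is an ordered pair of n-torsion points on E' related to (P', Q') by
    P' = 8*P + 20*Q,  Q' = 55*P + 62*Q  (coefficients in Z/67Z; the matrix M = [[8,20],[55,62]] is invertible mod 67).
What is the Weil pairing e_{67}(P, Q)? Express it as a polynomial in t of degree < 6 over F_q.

5863980560288 + 12867011049306*t + 62924507273917*t^2 + 171962652096978*t^3 + 109868393870135*t^4 + 10814027348418*t^5

Alternating bilinearity on E[67] (values in mu_{67} in F_{181522232105153^6}) gives e(P',Q') = e(P,Q)^det(M).
So e_{67}(P,Q) = e_{67}(P',Q')^{66}, since 66*66 = 1 mod 67.
Edwards->Montgomery: u=(1+y)/(1-y), v=u/x -> 164613678106833v^2=u^3+124948945773429u^2+u; then x_W=17600191442283u+13608210714575: y^2=x^3+62212501679524*x+131902132180327.
Build f_{67,P'} and f_{67,Q'} via the 7-bit ladder of 67=1000011_2; evaluate at shifted divisors; quotient in F_{181522232105153^6}.
Result: e(P',Q') = 166950016360644 + 49308680734371*t + 80088820359129*t^2 + 40793501342892*t^3 + 22772874950964*t^4 + 23401827497153*t^5.
e_{67}(P,Q) = (166950016360644 + 49308680734371*t + 80088820359129*t^2 + 40793501342892*t^3 + 22772874950964*t^4 + 23401827497153*t^5)^{66} = 5863980560288 + 12867011049306*t + 62924507273917*t^2 + 171962652096978*t^3 + 109868393870135*t^4 + 10814027348418*t^5.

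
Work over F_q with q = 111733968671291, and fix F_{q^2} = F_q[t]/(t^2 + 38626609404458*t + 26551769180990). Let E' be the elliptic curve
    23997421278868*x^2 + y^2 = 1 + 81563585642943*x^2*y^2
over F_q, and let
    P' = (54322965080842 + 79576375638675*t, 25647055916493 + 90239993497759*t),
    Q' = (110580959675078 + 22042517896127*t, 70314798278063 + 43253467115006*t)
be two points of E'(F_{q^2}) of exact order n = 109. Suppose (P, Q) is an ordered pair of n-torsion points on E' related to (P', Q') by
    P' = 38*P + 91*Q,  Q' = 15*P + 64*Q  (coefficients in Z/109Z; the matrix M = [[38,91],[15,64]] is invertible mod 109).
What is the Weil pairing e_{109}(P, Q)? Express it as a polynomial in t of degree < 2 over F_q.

Since e_{109}(P,P)=e_{109}(Q,Q)=1 and e_{109}(Q,P)=e_{109}(P,Q)^{-1}, expanding e_{109}(38*P + 91*Q,15*P + 64*Q) leaves e(P,Q)^det(M).
det(M) mod 109 = 86; its inverse in (Z/109)^* is 90 (check: 86*90 mod 109 = 1).
Edwards a_E,d_E -> Montgomery A=100458962212722,B=78345477689517 -> Weierstrass 92550581751343,57056202930977 via alpha=36215829265517,beta=13541951076804.
Build f_{109,P'} and f_{109,Q'} via the 7-bit ladder of 109=1101101_2; evaluate at shifted divisors; quotient in F_{111733968671291^2}.
So e_{109}(P',Q') = 24784066196699 + 25118649504346*t.
Raise to 90: e(P,Q) = 95969170280688 + 96620431202785*t in mu_{109}.

95969170280688 + 96620431202785*t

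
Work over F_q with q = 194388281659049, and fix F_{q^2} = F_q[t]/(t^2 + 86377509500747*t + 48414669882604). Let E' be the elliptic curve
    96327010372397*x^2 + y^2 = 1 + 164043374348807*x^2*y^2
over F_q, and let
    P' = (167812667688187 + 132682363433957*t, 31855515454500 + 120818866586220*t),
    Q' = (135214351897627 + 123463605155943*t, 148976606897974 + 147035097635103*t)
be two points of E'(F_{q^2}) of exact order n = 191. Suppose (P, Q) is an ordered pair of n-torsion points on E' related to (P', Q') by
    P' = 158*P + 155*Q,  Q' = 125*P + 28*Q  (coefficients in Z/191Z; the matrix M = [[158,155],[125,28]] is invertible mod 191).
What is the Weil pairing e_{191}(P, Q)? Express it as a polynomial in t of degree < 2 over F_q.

e_{191} is bilinear + alternating on E[191], so e_{191}(158*P + 155*Q, 125*P + 28*Q) = e_{191}(P,Q)^(158*28-155*125).
158*28 - 155*125 = -14951; reduced mod 191: det = 138, inverse 18.
Edwards a_E,d_E -> Montgomery A=90338862133583,B=93712898996365 -> Weierstrass 3046858432488,105852932746127 via alpha=172987251892900,beta=80265049835422.
Double-and-add over 10111111: 8-1 doublings, 7-1 additions; each step l_{T,T}/v_{2T} or l_{T,P'}/v at Q'+S for random S.
The quotient is 89586890406434 + 69737645682600*t.
Hence e(P,Q) = 120161170727689 + 108029532149316*t in F_{194388281659049^2}^*.

120161170727689 + 108029532149316*t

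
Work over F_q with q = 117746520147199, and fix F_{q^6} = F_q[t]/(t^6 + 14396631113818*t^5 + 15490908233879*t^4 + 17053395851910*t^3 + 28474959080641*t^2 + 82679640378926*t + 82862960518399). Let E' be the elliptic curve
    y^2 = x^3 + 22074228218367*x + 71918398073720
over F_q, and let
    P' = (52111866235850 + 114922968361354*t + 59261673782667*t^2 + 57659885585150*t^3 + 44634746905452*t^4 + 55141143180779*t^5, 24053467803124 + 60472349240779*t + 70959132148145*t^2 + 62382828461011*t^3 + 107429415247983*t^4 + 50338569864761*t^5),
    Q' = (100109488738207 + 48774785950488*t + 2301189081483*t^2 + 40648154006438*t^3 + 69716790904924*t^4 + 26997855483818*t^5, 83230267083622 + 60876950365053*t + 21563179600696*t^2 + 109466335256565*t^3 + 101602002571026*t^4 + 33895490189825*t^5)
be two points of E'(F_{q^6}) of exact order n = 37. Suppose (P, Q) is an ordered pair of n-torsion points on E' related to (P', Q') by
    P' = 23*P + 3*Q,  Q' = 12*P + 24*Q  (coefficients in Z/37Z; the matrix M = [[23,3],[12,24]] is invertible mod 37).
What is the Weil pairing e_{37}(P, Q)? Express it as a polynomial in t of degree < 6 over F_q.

31520990910206 + 101609357097736*t + 72314809531108*t^2 + 86477575904869*t^3 + 7782734360939*t^4 + 66183165171434*t^5

Alternating bilinearity on E[37] (values in mu_{37} in F_{117746520147199^6}) gives e(P',Q') = e(P,Q)^det(M).
det M = 23*24 - 3*12 = 516 = 35 (mod 37); 35^{-1} = 18 (mod 37).
Build f_{37,P'} and f_{37,Q'} via the 6-bit ladder of 37=100101_2; evaluate at shifted divisors; quotient in F_{117746520147199^6}.
The quotient is 22960567337307 + 24471296909011*t + 115241371231892*t^2 + 57224700584426*t^3 + 35747156404425*t^4 + 65748354110283*t^5.
Finally e_{37}(P,Q) = 31520990910206 + 101609357097736*t + 72314809531108*t^2 + 86477575904869*t^3 + 7782734360939*t^4 + 66183165171434*t^5.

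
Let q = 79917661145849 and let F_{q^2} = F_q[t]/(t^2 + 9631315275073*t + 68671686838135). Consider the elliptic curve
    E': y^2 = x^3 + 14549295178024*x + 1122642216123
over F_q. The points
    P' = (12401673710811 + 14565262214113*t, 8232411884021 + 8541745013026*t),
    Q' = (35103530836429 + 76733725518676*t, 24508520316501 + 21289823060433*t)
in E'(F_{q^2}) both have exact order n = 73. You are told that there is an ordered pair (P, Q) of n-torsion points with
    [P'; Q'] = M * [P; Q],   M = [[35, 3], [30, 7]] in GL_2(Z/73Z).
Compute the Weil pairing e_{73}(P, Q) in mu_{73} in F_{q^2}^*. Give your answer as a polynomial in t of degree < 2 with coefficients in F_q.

76641195917273 + 43803387804585*t

Since e_{73}(P,P)=e_{73}(Q,Q)=1 and e_{73}(Q,P)=e_{73}(P,Q)^{-1}, expanding e_{73}(35*P + 3*Q,30*P + 7*Q) leaves e(P,Q)^det(M).
det M = 35*7 - 3*30 = 155 = 9 (mod 73); 9^{-1} = 65 (mod 73).
Double-and-add over 1001001: 7-1 doublings, 3-1 additions; each step l_{T,T}/v_{2T} or l_{T,P'}/v at Q'+S for random S.
The quotient is 5845728290773 + 33347306385302*t.
Raise to 65: e(P,Q) = 76641195917273 + 43803387804585*t in mu_{73}.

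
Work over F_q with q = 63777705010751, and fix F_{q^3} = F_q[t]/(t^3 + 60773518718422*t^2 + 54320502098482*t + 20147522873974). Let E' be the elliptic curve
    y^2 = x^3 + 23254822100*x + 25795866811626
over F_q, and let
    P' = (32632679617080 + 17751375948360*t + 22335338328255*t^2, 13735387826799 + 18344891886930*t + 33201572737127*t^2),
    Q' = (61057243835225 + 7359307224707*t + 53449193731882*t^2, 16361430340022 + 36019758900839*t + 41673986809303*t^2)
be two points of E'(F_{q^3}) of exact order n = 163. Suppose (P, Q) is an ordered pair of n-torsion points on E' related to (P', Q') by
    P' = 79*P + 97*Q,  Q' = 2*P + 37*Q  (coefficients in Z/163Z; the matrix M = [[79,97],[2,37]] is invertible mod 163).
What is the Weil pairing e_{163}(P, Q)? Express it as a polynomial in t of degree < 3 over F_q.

e_{163}(aP+bQ,cP+dQ) = e_{163}(P,Q)^(ad-bc); with (a,b,c,d)=(79,97,2,37) this gives the det-163 law.
So e_{163}(P,Q) = e_{163}(P',Q')^{97}, since 121*97 = 1 mod 163.
Build f_{163,P'} and f_{163,Q'} via the 8-bit ladder of 163=10100011_2; evaluate at shifted divisors; quotient in F_{63777705010751^3}.
So e_{163}(P',Q') = 30572402093546 + 25134605080033*t + 12941242672502*t^2.
Hence e(P,Q) = 5951628826708 + 34290727571940*t + 8741148599627*t^2 in F_{63777705010751^3}^*.

5951628826708 + 34290727571940*t + 8741148599627*t^2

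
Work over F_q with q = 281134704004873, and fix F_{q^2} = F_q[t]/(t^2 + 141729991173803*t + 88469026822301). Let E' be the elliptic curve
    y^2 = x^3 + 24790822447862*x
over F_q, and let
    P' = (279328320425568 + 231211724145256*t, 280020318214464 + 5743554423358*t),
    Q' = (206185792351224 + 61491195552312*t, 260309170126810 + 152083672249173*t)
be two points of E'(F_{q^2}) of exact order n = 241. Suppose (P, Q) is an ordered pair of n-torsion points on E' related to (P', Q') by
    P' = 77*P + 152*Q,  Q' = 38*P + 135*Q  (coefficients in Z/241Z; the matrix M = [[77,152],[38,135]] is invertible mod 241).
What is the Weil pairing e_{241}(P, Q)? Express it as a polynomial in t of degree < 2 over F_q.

109863344691121 + 84437987178852*t

Since e_{241}(P,P)=e_{241}(Q,Q)=1 and e_{241}(Q,P)=e_{241}(P,Q)^{-1}, expanding e_{241}(77*P + 152*Q,38*P + 135*Q) leaves e(P,Q)^det(M).
77*135 - 152*38 = 4619; reduced mod 241: det = 40, inverse 235.
Double-and-add over 11110001: 8-1 doublings, 5-1 additions; each step l_{T,T}/v_{2T} or l_{T,P'}/v at Q'+S for random S.
f_P(D_Q)/f_Q(D_P) = 35122591796977 + 265388124501536*t.
Raise to 235: e(P,Q) = 109863344691121 + 84437987178852*t in mu_{241}.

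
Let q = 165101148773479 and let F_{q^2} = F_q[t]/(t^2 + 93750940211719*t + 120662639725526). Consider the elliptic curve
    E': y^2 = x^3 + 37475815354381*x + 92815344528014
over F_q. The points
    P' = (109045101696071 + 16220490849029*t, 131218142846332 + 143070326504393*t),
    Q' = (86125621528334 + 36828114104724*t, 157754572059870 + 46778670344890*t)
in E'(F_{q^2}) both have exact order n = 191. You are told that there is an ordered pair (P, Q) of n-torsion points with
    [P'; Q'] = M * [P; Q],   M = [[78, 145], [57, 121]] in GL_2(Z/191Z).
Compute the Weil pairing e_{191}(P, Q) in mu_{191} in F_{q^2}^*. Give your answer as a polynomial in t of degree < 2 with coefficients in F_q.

62436606178894 + 64709093393418*t

Under M = [[78,145],[57,121]] in GL_2(Z/191), e_{191}(P',Q') = e_{191}(P,Q)^(78*121-145*57 mod 191).
Hence e(P,Q) = e(P',Q')^{92} where 92 = 27^{-1} mod 191.
Miller loop for e_{191} over F_{165101148773479^2}: bits of 191 = 10111111; 7 double steps + 6 add steps, l/v at each.
The quotient is 135067310971942 + 35823442382058*t.
Hence e(P,Q) = 62436606178894 + 64709093393418*t in F_{165101148773479^2}^*.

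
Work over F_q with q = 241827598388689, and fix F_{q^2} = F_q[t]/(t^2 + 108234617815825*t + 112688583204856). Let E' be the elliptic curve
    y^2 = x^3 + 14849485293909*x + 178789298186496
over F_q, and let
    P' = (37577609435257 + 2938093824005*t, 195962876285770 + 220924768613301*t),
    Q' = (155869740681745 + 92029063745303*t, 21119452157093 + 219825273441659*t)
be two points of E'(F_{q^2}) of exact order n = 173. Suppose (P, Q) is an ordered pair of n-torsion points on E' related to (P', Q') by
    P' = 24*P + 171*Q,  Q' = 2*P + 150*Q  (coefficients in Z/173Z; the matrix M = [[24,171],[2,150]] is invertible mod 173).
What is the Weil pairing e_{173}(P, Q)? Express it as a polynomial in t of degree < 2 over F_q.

e_{173}(aP+bQ,cP+dQ) = e_{173}(P,Q)^(ad-bc); with (a,b,c,d)=(24,171,2,150) this gives the det-173 law.
24*150 - 171*2 = 3258; reduced mod 173: det = 144, inverse 167.
8-bit Miller (10101101) on E'/F_{241827598388689} with a'=14849485293909, b'=178789298186496: accumulate tangent/chord ratios at Q'+S and P'+S'.
f_P(D_Q)/f_Q(D_P) = 74613019372144 + 155208640570046*t.
Hence e(P,Q) = 93328426294599 + 211408709132862*t in F_{241827598388689^2}^*.

93328426294599 + 211408709132862*t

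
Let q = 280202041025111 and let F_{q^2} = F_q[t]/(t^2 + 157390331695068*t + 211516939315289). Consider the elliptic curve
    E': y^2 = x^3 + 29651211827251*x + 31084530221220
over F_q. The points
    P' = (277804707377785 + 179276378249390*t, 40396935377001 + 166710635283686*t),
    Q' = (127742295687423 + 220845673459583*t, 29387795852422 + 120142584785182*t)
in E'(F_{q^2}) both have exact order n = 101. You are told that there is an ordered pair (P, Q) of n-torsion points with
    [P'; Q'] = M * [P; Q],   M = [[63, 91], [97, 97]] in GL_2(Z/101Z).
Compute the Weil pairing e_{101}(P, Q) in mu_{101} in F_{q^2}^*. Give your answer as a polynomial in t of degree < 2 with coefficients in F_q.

Since e_{101}(P,P)=e_{101}(Q,Q)=1 and e_{101}(Q,P)=e_{101}(P,Q)^{-1}, expanding e_{101}(63*P + 91*Q,97*P + 97*Q) leaves e(P,Q)^det(M).
det M = 63*97 - 91*97 = -2716 = 11 (mod 101); 11^{-1} = 46 (mod 101).
Miller loop for e_{101} over F_{280202041025111^2}: bits of 101 = 1100101; 6 double steps + 3 add steps, l/v at each.
So e_{101}(P',Q') = 69436609629551 + 13013295058392*t.
Finally e_{101}(P,Q) = 47385678137612 + 251076833473719*t.

47385678137612 + 251076833473719*t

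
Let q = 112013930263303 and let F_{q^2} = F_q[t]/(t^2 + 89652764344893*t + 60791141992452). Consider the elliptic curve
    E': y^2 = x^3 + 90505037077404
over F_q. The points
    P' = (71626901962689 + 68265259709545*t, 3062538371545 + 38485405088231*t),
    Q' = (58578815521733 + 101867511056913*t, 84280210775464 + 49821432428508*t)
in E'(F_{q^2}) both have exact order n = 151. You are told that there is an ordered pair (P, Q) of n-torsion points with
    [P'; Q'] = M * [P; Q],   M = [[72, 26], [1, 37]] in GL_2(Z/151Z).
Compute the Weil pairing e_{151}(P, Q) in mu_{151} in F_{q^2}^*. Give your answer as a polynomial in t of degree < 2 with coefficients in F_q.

e_{151}(aP+bQ,cP+dQ) = e_{151}(P,Q)^(ad-bc); with (a,b,c,d)=(72,26,1,37) this gives the det-151 law.
det(M) mod 151 = 71; its inverse in (Z/151)^* is 134 (check: 71*134 mod 151 = 1).
Run Miller on y^2=x^3+90505037077404 over F_{112013930263303}: ladder 10010111 (8 bits); e = f_P(D_Q)/f_Q(D_P).
e_{151}(P',Q') = 93014360621890 + 4557726492047*t.
Finally e_{151}(P,Q) = 11990946271707 + 64402111876401*t.

11990946271707 + 64402111876401*t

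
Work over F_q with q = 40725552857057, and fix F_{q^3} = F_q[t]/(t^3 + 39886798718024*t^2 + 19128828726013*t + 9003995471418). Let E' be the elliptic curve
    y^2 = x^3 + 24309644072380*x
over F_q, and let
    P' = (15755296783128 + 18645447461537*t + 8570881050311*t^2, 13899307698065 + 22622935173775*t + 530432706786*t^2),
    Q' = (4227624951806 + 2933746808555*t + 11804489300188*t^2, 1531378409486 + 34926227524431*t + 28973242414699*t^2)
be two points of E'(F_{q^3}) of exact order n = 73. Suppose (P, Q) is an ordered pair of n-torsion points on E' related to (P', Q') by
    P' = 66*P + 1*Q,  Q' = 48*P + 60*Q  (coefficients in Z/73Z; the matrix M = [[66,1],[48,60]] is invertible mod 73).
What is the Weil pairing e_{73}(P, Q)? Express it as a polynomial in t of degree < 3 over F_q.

37625790110990 + 2081425861274*t + 5837600464545*t^2

e_{73}(aP+bQ,cP+dQ) = e_{73}(P,Q)^(ad-bc); with (a,b,c,d)=(66,1,48,60) this gives the det-73 law.
66*60 - 1*48 = 3912; reduced mod 73: det = 43, inverse 17.
Double-and-add over 1001001: 7-1 doublings, 3-1 additions; each step l_{T,T}/v_{2T} or l_{T,P'}/v at Q'+S for random S.
Miller gives e_{73}(P',Q') = 9469717452906 + 16328216094316*t + 9516279847827*t^2 in F_{40725552857057^3}.
Finally e_{73}(P,Q) = 37625790110990 + 2081425861274*t + 5837600464545*t^2.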